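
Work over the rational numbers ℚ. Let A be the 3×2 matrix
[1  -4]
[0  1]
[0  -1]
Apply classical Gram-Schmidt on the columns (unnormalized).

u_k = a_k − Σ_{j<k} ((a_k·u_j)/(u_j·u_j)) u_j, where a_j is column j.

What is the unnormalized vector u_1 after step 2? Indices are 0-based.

u_1 = (0, 1, -1)

Step 1: u_0 = a_0 = (1, 0, 0).
Step 2: u_1 = a_1 − (-4)·u_0 = (0, 1, -1).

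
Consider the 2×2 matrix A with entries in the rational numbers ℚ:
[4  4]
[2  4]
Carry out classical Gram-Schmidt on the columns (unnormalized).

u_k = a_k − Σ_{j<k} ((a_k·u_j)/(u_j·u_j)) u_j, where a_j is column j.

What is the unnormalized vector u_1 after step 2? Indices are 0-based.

Step 1: u_0 = a_0 = (4, 2).
Step 2: u_1 = a_1 − (6/5)·u_0 = (-4/5, 8/5).

u_1 = (-4/5, 8/5)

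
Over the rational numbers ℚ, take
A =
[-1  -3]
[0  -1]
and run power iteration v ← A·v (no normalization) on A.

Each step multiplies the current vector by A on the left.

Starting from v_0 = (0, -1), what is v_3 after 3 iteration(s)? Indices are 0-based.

v_0 = (0, -1).
v_1 = A·v_0 = (3, 1).
v_2 = A·v_1 = (-6, -1).
v_3 = A·v_2 = (9, 1).

v_3 = (9, 1)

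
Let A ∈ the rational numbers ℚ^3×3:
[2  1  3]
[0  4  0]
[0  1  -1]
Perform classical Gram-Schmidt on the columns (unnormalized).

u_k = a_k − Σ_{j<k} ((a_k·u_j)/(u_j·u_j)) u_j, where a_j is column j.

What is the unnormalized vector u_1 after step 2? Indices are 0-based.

u_1 = (0, 4, 1)

Step 1: u_0 = a_0 = (2, 0, 0).
Step 2: u_1 = a_1 − (1/2)·u_0 = (0, 4, 1).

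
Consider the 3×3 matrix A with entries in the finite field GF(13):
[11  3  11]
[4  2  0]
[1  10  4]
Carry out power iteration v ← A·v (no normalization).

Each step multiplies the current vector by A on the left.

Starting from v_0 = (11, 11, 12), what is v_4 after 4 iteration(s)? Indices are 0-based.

v_0 = (11, 11, 12).
v_1 = A·v_0 = (0, 1, 0).
v_2 = A·v_1 = (3, 2, 10).
v_3 = A·v_2 = (6, 3, 11).
v_4 = A·v_3 = (1, 4, 2).

v_4 = (1, 4, 2)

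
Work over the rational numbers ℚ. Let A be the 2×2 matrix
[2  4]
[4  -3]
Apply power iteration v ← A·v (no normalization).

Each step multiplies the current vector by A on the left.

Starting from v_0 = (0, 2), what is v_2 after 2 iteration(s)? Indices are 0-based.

v_2 = (-8, 50)

v_0 = (0, 2).
v_1 = A·v_0 = (8, -6).
v_2 = A·v_1 = (-8, 50).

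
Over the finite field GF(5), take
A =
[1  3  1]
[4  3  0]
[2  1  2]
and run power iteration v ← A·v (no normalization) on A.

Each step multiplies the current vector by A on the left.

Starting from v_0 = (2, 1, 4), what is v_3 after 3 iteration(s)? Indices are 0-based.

v_3 = (2, 2, 4)

v_0 = (2, 1, 4).
v_1 = A·v_0 = (4, 1, 3).
v_2 = A·v_1 = (0, 4, 0).
v_3 = A·v_2 = (2, 2, 4).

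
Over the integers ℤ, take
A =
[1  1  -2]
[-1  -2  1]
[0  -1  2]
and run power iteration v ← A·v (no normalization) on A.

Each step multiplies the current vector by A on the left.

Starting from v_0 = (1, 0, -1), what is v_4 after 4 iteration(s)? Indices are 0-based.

v_4 = (9, -1, -1)

v_0 = (1, 0, -1).
v_1 = A·v_0 = (3, -2, -2).
v_2 = A·v_1 = (5, -1, -2).
v_3 = A·v_2 = (8, -5, -3).
v_4 = A·v_3 = (9, -1, -1).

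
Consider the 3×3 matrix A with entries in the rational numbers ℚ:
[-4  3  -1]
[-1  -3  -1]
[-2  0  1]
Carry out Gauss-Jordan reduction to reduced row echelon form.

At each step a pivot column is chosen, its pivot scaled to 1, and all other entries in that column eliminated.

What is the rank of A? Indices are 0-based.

step 1: normalize row 0 (÷-4) = (1, -3/4, 1/4)
  row 1: subtract -1×row0 = (0, -15/4, -3/4)
  row 2: subtract -2×row0 = (0, -3/2, 3/2)
step 2: normalize row 1 (÷-15/4) = (0, 1, 1/5)
  row 0: subtract -3/4×row1 = (1, 0, 2/5)
  row 2: subtract -3/2×row1 = (0, 0, 9/5)
step 3: normalize row 2 (÷9/5) = (0, 0, 1)
  row 0: subtract 2/5×row2 = (1, 0, 0)
  row 1: subtract 1/5×row2 = (0, 1, 0)

rank = 3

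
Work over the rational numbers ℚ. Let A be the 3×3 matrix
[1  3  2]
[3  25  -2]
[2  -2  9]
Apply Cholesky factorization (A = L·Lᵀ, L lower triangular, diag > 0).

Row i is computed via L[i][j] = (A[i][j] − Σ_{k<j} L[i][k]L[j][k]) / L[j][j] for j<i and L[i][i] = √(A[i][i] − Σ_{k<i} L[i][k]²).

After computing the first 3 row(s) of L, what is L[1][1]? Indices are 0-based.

L[1][1] = 4

Step 1: L[0][0] = √(1) = 1.
  L[1][0] = (3) / L[0][0] = 3.
Step 2: L[1][1] = √(16) = 4.
  L[2][0] = (2) / L[0][0] = 2.
  L[2][1] = (-8) / L[1][1] = -2.
Step 3: L[2][2] = √(1) = 1.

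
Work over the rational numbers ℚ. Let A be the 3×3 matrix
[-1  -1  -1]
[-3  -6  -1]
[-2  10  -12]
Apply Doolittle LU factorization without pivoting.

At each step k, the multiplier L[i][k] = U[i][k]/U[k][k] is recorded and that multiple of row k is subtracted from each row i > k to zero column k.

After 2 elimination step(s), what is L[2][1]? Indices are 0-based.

L[2][1] = -4

Step 1: pivot at (0,0) is -1.
  row1 ← row1 − (3)·row0  ⇒  L[1][0]=3, U row1=(0, -3, 2)
  row2 ← row2 − (2)·row0  ⇒  L[2][0]=2, U row2=(0, 12, -10)
Step 2: pivot at (1,1) is -3.
  row2 ← row2 − (-4)·row1  ⇒  L[2][1]=-4, U row2=(0, 0, -2)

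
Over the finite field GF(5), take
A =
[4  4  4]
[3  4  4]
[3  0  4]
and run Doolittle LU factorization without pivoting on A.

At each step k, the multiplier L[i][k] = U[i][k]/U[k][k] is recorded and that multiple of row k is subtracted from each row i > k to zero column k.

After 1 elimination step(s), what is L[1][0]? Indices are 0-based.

Step 1: pivot at (0,0) is 4.
  row1 ← row1 − (2)·row0  ⇒  L[1][0]=2, U row1=(0, 1, 1)
  row2 ← row2 − (2)·row0  ⇒  L[2][0]=2, U row2=(0, 2, 1)

L[1][0] = 2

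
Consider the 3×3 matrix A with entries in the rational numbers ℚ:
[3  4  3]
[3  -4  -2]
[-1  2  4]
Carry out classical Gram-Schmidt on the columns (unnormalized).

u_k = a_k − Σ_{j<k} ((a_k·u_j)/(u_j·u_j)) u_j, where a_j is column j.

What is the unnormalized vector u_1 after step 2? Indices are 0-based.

u_1 = (82/19, -70/19, 36/19)

Step 1: u_0 = a_0 = (3, 3, -1).
Step 2: u_1 = a_1 − (-2/19)·u_0 = (82/19, -70/19, 36/19).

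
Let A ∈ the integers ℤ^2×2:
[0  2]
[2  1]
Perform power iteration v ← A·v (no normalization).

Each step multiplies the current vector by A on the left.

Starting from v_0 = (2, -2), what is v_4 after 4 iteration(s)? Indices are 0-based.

v_0 = (2, -2).
v_1 = A·v_0 = (-4, 2).
v_2 = A·v_1 = (4, -6).
v_3 = A·v_2 = (-12, 2).
v_4 = A·v_3 = (4, -22).

v_4 = (4, -22)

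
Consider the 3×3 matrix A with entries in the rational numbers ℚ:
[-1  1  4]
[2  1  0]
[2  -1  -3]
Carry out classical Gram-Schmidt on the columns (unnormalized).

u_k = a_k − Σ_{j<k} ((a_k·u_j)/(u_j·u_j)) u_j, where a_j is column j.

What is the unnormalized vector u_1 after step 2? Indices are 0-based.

u_1 = (8/9, 11/9, -7/9)

Step 1: u_0 = a_0 = (-1, 2, 2).
Step 2: u_1 = a_1 − (-1/9)·u_0 = (8/9, 11/9, -7/9).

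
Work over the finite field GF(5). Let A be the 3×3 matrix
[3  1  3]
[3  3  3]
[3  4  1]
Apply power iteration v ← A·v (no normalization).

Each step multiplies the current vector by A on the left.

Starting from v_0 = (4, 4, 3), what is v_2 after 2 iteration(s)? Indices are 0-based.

v_2 = (1, 2, 3)

v_0 = (4, 4, 3).
v_1 = A·v_0 = (0, 3, 1).
v_2 = A·v_1 = (1, 2, 3).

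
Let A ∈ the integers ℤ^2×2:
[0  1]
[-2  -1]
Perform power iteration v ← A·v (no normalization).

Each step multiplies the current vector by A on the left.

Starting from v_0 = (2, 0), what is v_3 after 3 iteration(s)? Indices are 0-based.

v_3 = (4, 4)

v_0 = (2, 0).
v_1 = A·v_0 = (0, -4).
v_2 = A·v_1 = (-4, 4).
v_3 = A·v_2 = (4, 4).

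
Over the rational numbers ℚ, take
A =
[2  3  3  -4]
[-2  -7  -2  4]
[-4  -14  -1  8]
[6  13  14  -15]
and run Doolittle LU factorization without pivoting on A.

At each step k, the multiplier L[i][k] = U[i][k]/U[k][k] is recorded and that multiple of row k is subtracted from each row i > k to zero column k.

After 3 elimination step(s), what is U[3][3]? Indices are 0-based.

[col 0] pivot 2
  R1 -= -1*R0 → (0, -4, 1, 0)  (L[1][0] := -1)
  R2 -= -2*R0 → (0, -8, 5, 0)  (L[2][0] := -2)
  R3 -= 3*R0 → (0, 4, 5, -3)  (L[3][0] := 3)
[col 1] pivot -4
  R2 -= 2*R1 → (0, 0, 3, 0)  (L[2][1] := 2)
  R3 -= -1*R1 → (0, 0, 6, -3)  (L[3][1] := -1)
[col 2] pivot 3
  R3 -= 2*R2 → (0, 0, 0, -3)  (L[3][2] := 2)

U[3][3] = -3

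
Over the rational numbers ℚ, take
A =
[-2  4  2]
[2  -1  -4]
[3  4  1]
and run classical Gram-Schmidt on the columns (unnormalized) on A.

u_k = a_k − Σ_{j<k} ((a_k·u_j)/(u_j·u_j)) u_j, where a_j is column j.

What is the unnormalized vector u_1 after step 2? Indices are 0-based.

Step 1: u_0 = a_0 = (-2, 2, 3).
Step 2: u_1 = a_1 − (2/17)·u_0 = (72/17, -21/17, 62/17).

u_1 = (72/17, -21/17, 62/17)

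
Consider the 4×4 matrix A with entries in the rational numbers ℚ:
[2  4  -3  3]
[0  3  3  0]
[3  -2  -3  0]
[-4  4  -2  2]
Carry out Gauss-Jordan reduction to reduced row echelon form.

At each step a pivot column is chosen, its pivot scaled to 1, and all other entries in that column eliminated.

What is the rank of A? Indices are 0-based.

rank = 4

[1] R0 /= 2  ⇒  (1, 2, -3/2, 3/2)
     R2 -= 3·R0  ⇒  (0, -8, 3/2, -9/2)
     R3 -= -4·R0  ⇒  (0, 12, -8, 8)
[2] R1 /= 3  ⇒  (0, 1, 1, 0)
     R0 -= 2·R1  ⇒  (1, 0, -7/2, 3/2)
     R2 -= -8·R1  ⇒  (0, 0, 19/2, -9/2)
     R3 -= 12·R1  ⇒  (0, 0, -20, 8)
[3] R2 /= 19/2  ⇒  (0, 0, 1, -9/19)
     R0 -= -7/2·R2  ⇒  (1, 0, 0, -3/19)
     R1 -= 1·R2  ⇒  (0, 1, 0, 9/19)
     R3 -= -20·R2  ⇒  (0, 0, 0, -28/19)
[4] R3 /= -28/19  ⇒  (0, 0, 0, 1)
     R0 -= -3/19·R3  ⇒  (1, 0, 0, 0)
     R1 -= 9/19·R3  ⇒  (0, 1, 0, 0)
     R2 -= -9/19·R3  ⇒  (0, 0, 1, 0)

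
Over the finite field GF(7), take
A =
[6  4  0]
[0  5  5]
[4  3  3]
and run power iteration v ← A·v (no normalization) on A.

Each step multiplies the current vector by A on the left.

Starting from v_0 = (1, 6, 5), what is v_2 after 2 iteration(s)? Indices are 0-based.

v_2 = (1, 5, 4)

v_0 = (1, 6, 5).
v_1 = A·v_0 = (2, 6, 2).
v_2 = A·v_1 = (1, 5, 4).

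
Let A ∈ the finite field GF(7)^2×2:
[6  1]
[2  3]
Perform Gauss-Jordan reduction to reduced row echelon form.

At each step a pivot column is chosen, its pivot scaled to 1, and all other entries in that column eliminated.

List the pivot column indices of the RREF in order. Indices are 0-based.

[1] R0 /= 6  ⇒  (1, 6)
     R1 -= 2·R0  ⇒  (0, 5)
[2] R1 /= 5  ⇒  (0, 1)
     R0 -= 6·R1  ⇒  (1, 0)

pivot columns: 0, 1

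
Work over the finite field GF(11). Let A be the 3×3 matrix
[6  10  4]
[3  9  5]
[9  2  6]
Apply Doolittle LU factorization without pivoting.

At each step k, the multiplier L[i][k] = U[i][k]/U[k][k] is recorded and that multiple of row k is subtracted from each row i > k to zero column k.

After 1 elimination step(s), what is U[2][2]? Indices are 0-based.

U[2][2] = 0

k=0: U[0][0]=6
  eliminate (1,0): mult=6, new row 1: (0, 4, 3); set L[1][0]=6
  eliminate (2,0): mult=7, new row 2: (0, 9, 0); set L[2][0]=7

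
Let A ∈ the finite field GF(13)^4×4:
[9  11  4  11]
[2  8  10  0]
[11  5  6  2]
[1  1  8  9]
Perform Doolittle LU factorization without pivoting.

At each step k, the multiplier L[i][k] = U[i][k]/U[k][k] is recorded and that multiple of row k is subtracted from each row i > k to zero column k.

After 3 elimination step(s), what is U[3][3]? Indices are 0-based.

[col 0] pivot 9
  R1 -= 6*R0 → (0, 7, 12, 12)  (L[1][0] := 6)
  R2 -= 7*R0 → (0, 6, 4, 3)  (L[2][0] := 7)
  R3 -= 3*R0 → (0, 7, 9, 2)  (L[3][0] := 3)
[col 1] pivot 7
  R2 -= 12*R1 → (0, 0, 3, 2)  (L[2][1] := 12)
  R3 -= 1*R1 → (0, 0, 10, 3)  (L[3][1] := 1)
[col 2] pivot 3
  R3 -= 12*R2 → (0, 0, 0, 5)  (L[3][2] := 12)

U[3][3] = 5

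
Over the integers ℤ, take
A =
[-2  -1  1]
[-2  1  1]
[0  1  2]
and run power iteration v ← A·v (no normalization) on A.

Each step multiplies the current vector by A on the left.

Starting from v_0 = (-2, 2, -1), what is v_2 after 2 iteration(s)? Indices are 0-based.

v_2 = (-7, 3, 5)

v_0 = (-2, 2, -1).
v_1 = A·v_0 = (1, 5, 0).
v_2 = A·v_1 = (-7, 3, 5).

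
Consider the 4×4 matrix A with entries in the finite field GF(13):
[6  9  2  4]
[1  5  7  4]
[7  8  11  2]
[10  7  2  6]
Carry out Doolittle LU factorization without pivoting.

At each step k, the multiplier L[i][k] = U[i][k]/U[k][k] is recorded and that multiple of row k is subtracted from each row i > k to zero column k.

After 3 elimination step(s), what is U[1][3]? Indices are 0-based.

[col 0] pivot 6
  R1 -= 11*R0 → (0, 10, 11, 12)  (L[1][0] := 11)
  R2 -= 12*R0 → (0, 4, 0, 6)  (L[2][0] := 12)
  R3 -= 6*R0 → (0, 5, 3, 8)  (L[3][0] := 6)
[col 1] pivot 10
  R2 -= 3*R1 → (0, 0, 6, 9)  (L[2][1] := 3)
  R3 -= 7*R1 → (0, 0, 4, 2)  (L[3][1] := 7)
[col 2] pivot 6
  R3 -= 5*R2 → (0, 0, 0, 9)  (L[3][2] := 5)

U[1][3] = 12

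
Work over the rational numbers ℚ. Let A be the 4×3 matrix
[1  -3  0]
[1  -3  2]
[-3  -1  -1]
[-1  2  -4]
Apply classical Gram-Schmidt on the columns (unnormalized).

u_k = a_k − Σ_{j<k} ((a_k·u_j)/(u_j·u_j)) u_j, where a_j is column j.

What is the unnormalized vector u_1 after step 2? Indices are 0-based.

Step 1: u_0 = a_0 = (1, 1, -3, -1).
Step 2: u_1 = a_1 − (-5/12)·u_0 = (-31/12, -31/12, -9/4, 19/12).

u_1 = (-31/12, -31/12, -9/4, 19/12)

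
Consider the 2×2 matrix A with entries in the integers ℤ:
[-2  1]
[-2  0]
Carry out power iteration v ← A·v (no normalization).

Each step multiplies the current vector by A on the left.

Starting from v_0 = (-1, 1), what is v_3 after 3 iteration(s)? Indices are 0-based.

v_3 = (2, 8)

v_0 = (-1, 1).
v_1 = A·v_0 = (3, 2).
v_2 = A·v_1 = (-4, -6).
v_3 = A·v_2 = (2, 8).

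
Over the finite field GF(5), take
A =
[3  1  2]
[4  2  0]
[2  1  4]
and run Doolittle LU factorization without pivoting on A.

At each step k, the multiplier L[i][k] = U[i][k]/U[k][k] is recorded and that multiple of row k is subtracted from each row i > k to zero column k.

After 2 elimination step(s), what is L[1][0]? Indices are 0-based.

L[1][0] = 3

[col 0] pivot 3
  R1 -= 3*R0 → (0, 4, 4)  (L[1][0] := 3)
  R2 -= 4*R0 → (0, 2, 1)  (L[2][0] := 4)
[col 1] pivot 4
  R2 -= 3*R1 → (0, 0, 4)  (L[2][1] := 3)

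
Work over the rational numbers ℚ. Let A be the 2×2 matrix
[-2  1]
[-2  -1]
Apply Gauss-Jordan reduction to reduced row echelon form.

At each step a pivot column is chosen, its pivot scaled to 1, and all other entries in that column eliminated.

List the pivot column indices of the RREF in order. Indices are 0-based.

pivot columns: 0, 1

step 1: normalize row 0 (÷-2) = (1, -1/2)
  row 1: subtract -2×row0 = (0, -2)
step 2: normalize row 1 (÷-2) = (0, 1)
  row 0: subtract -1/2×row1 = (1, 0)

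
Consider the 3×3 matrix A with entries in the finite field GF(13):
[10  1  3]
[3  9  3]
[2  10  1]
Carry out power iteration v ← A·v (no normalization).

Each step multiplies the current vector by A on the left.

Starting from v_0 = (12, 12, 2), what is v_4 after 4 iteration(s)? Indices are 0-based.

v_0 = (12, 12, 2).
v_1 = A·v_0 = (8, 7, 3).
v_2 = A·v_1 = (5, 5, 11).
v_3 = A·v_2 = (10, 2, 6).
v_4 = A·v_3 = (3, 1, 7).

v_4 = (3, 1, 7)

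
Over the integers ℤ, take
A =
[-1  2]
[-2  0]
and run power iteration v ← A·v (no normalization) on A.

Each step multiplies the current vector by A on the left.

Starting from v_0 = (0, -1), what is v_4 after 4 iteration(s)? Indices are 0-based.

v_4 = (-14, -12)

v_0 = (0, -1).
v_1 = A·v_0 = (-2, 0).
v_2 = A·v_1 = (2, 4).
v_3 = A·v_2 = (6, -4).
v_4 = A·v_3 = (-14, -12).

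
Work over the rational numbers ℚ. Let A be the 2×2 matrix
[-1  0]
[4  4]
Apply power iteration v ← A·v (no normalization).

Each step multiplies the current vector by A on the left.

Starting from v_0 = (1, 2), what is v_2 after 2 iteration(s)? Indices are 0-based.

v_2 = (1, 44)

v_0 = (1, 2).
v_1 = A·v_0 = (-1, 12).
v_2 = A·v_1 = (1, 44).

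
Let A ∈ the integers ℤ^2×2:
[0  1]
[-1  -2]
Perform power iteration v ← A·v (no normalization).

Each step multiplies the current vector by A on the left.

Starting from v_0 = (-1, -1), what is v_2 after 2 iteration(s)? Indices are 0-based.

v_2 = (3, -5)

v_0 = (-1, -1).
v_1 = A·v_0 = (-1, 3).
v_2 = A·v_1 = (3, -5).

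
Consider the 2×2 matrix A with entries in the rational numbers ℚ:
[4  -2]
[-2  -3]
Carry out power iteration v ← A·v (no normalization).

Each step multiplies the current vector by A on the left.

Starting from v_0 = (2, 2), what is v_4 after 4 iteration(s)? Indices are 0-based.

v_4 = (676, 214)

v_0 = (2, 2).
v_1 = A·v_0 = (4, -10).
v_2 = A·v_1 = (36, 22).
v_3 = A·v_2 = (100, -138).
v_4 = A·v_3 = (676, 214).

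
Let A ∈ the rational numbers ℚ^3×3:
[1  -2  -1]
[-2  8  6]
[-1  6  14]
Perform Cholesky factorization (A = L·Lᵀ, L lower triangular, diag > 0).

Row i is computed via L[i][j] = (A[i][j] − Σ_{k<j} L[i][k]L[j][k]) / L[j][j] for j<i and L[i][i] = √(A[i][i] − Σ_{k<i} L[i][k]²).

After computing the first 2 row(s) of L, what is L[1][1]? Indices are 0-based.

L[1][1] = 2

Step 1: L[0][0] = √(1) = 1.
  L[1][0] = (-2) / L[0][0] = -2.
Step 2: L[1][1] = √(4) = 2.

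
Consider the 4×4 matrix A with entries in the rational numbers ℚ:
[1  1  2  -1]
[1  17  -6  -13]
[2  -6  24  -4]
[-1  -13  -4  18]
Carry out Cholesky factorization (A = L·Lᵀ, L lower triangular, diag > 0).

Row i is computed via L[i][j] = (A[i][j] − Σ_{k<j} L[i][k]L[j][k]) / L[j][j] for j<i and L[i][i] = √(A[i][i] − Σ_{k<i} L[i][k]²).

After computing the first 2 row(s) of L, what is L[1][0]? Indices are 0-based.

Step 1: L[0][0] = √(1) = 1.
  L[1][0] = (1) / L[0][0] = 1.
Step 2: L[1][1] = √(16) = 4.

L[1][0] = 1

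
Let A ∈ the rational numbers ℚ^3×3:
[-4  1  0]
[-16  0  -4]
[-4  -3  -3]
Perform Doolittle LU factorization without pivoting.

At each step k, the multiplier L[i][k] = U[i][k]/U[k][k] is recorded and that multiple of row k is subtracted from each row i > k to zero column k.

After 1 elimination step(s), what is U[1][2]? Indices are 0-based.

[col 0] pivot -4
  R1 -= 4*R0 → (0, -4, -4)  (L[1][0] := 4)
  R2 -= 1*R0 → (0, -4, -3)  (L[2][0] := 1)

U[1][2] = -4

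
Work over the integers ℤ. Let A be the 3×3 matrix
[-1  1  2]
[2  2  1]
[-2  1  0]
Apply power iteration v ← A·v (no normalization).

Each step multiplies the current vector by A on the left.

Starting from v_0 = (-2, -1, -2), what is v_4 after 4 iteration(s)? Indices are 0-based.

v_0 = (-2, -1, -2).
v_1 = A·v_0 = (-3, -8, 3).
v_2 = A·v_1 = (1, -19, -2).
v_3 = A·v_2 = (-24, -38, -21).
v_4 = A·v_3 = (-56, -145, 10).

v_4 = (-56, -145, 10)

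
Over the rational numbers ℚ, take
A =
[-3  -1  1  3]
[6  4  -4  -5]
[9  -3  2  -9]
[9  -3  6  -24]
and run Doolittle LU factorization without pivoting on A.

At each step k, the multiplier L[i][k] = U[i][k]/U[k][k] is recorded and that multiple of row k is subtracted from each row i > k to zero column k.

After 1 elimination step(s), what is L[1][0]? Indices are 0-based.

L[1][0] = -2

k=0: U[0][0]=-3
  eliminate (1,0): mult=-2, new row 1: (0, 2, -2, 1); set L[1][0]=-2
  eliminate (2,0): mult=-3, new row 2: (0, -6, 5, 0); set L[2][0]=-3
  eliminate (3,0): mult=-3, new row 3: (0, -6, 9, -15); set L[3][0]=-3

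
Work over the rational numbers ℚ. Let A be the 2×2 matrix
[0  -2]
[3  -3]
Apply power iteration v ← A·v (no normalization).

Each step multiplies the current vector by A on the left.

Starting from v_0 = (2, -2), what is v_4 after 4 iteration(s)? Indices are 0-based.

v_0 = (2, -2).
v_1 = A·v_0 = (4, 12).
v_2 = A·v_1 = (-24, -24).
v_3 = A·v_2 = (48, 0).
v_4 = A·v_3 = (0, 144).

v_4 = (0, 144)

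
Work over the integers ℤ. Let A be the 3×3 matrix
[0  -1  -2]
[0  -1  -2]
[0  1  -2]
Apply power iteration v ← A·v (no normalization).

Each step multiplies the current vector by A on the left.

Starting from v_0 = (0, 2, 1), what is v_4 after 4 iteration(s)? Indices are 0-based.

v_0 = (0, 2, 1).
v_1 = A·v_0 = (-4, -4, 0).
v_2 = A·v_1 = (4, 4, -4).
v_3 = A·v_2 = (4, 4, 12).
v_4 = A·v_3 = (-28, -28, -20).

v_4 = (-28, -28, -20)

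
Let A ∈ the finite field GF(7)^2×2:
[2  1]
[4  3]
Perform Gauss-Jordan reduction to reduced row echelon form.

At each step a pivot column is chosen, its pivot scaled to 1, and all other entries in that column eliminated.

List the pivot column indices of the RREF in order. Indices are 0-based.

pivot columns: 0, 1

[1] R0 /= 2  ⇒  (1, 4)
     R1 -= 4·R0  ⇒  (0, 1)
[2] R1 /= 1  ⇒  (0, 1)
     R0 -= 4·R1  ⇒  (1, 0)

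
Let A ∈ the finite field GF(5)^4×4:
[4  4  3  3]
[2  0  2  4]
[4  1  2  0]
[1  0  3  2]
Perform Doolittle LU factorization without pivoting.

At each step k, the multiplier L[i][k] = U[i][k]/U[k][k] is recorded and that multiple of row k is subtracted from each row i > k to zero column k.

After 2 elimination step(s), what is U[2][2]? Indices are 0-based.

[col 0] pivot 4
  R1 -= 3*R0 → (0, 3, 3, 0)  (L[1][0] := 3)
  R2 -= 1*R0 → (0, 2, 4, 2)  (L[2][0] := 1)
  R3 -= 4*R0 → (0, 4, 1, 0)  (L[3][0] := 4)
[col 1] pivot 3
  R2 -= 4*R1 → (0, 0, 2, 2)  (L[2][1] := 4)
  R3 -= 3*R1 → (0, 0, 2, 0)  (L[3][1] := 3)

U[2][2] = 2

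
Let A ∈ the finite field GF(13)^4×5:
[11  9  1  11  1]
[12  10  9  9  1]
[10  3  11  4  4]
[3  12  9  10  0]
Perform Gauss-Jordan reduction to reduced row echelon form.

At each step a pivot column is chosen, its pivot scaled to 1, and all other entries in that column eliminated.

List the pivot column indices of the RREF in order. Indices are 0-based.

pivot(0,0)=11: scale R0 → (1, 2, 6, 1, 6)
  clear (1,0): R1 −= (12)R0 → (0, 12, 2, 10, 7)
  clear (2,0): R2 −= (10)R0 → (0, 9, 3, 7, 9)
  clear (3,0): R3 −= (3)R0 → (0, 6, 4, 7, 8)
pivot(1,1)=12: scale R1 → (0, 1, 11, 3, 6)
  clear (0,1): R0 −= (2)R1 → (1, 0, 10, 8, 7)
  clear (2,1): R2 −= (9)R1 → (0, 0, 8, 6, 7)
  clear (3,1): R3 −= (6)R1 → (0, 0, 3, 2, 11)
pivot(2,2)=8: scale R2 → (0, 0, 1, 4, 9)
  clear (0,2): R0 −= (10)R2 → (1, 0, 0, 7, 8)
  clear (1,2): R1 −= (11)R2 → (0, 1, 0, 11, 11)
  clear (3,2): R3 −= (3)R2 → (0, 0, 0, 3, 10)
pivot(3,3)=3: scale R3 → (0, 0, 0, 1, 12)
  clear (0,3): R0 −= (7)R3 → (1, 0, 0, 0, 2)
  clear (1,3): R1 −= (11)R3 → (0, 1, 0, 0, 9)
  clear (2,3): R2 −= (4)R3 → (0, 0, 1, 0, 0)

pivot columns: 0, 1, 2, 3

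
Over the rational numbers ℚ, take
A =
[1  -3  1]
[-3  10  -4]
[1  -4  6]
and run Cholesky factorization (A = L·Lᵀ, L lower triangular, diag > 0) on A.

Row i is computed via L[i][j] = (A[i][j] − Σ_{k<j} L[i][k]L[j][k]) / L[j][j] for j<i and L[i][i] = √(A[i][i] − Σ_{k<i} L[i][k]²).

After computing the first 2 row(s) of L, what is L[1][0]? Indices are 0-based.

Step 1: L[0][0] = √(1) = 1.
  L[1][0] = (-3) / L[0][0] = -3.
Step 2: L[1][1] = √(1) = 1.

L[1][0] = -3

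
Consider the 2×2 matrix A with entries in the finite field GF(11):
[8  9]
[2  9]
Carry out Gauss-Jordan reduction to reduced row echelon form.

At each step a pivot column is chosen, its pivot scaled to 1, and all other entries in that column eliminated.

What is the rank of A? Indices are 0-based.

[1] R0 /= 8  ⇒  (1, 8)
     R1 -= 2·R0  ⇒  (0, 4)
[2] R1 /= 4  ⇒  (0, 1)
     R0 -= 8·R1  ⇒  (1, 0)

rank = 2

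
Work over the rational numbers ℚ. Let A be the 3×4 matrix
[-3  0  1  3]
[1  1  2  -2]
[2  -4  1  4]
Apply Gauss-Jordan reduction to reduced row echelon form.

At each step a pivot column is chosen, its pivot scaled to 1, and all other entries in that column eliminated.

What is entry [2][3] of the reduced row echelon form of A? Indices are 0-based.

M[2][3] = 2/11

step 1: normalize row 0 (÷-3) = (1, 0, -1/3, -1)
  row 1: subtract 1×row0 = (0, 1, 7/3, -1)
  row 2: subtract 2×row0 = (0, -4, 5/3, 6)
step 2: normalize row 1 (÷1) = (0, 1, 7/3, -1)
  row 2: subtract -4×row1 = (0, 0, 11, 2)
step 3: normalize row 2 (÷11) = (0, 0, 1, 2/11)
  row 0: subtract -1/3×row2 = (1, 0, 0, -31/33)
  row 1: subtract 7/3×row2 = (0, 1, 0, -47/33)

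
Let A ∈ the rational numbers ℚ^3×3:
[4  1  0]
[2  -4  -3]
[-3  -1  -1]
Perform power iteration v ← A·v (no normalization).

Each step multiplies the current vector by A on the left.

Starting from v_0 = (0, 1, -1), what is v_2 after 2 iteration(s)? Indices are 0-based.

v_0 = (0, 1, -1).
v_1 = A·v_0 = (1, -1, 0).
v_2 = A·v_1 = (3, 6, -2).

v_2 = (3, 6, -2)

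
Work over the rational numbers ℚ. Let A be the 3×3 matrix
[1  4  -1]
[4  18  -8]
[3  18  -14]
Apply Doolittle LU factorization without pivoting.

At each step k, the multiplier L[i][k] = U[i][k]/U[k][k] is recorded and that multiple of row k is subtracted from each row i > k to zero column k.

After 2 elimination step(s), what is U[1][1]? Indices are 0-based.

U[1][1] = 2

[col 0] pivot 1
  R1 -= 4*R0 → (0, 2, -4)  (L[1][0] := 4)
  R2 -= 3*R0 → (0, 6, -11)  (L[2][0] := 3)
[col 1] pivot 2
  R2 -= 3*R1 → (0, 0, 1)  (L[2][1] := 3)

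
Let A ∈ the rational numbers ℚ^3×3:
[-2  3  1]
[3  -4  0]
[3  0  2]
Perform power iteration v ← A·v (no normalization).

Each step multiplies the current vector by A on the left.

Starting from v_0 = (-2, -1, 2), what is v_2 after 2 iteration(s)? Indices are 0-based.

v_2 = (-14, 17, 5)

v_0 = (-2, -1, 2).
v_1 = A·v_0 = (3, -2, -2).
v_2 = A·v_1 = (-14, 17, 5).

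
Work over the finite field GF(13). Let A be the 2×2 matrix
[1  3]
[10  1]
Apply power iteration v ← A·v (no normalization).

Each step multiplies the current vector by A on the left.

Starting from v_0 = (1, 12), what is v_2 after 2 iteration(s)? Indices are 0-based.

v_2 = (12, 2)

v_0 = (1, 12).
v_1 = A·v_0 = (11, 9).
v_2 = A·v_1 = (12, 2).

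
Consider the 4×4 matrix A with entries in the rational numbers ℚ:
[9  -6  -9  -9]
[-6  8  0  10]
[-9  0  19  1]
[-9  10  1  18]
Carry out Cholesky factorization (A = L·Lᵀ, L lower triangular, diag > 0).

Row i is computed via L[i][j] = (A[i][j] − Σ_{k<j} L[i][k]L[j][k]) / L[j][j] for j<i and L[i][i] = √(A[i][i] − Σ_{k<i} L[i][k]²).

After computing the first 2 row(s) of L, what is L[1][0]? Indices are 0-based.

Step 1: L[0][0] = √(9) = 3.
  L[1][0] = (-6) / L[0][0] = -2.
Step 2: L[1][1] = √(4) = 2.

L[1][0] = -2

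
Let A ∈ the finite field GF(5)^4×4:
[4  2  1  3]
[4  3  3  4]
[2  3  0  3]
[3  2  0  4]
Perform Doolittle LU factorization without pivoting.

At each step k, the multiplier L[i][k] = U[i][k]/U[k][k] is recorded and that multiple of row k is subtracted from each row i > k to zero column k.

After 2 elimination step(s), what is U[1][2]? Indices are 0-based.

U[1][2] = 2

Step 1: pivot at (0,0) is 4.
  row1 ← row1 − (1)·row0  ⇒  L[1][0]=1, U row1=(0, 1, 2, 1)
  row2 ← row2 − (3)·row0  ⇒  L[2][0]=3, U row2=(0, 2, 2, 4)
  row3 ← row3 − (2)·row0  ⇒  L[3][0]=2, U row3=(0, 3, 3, 3)
Step 2: pivot at (1,1) is 1.
  row2 ← row2 − (2)·row1  ⇒  L[2][1]=2, U row2=(0, 0, 3, 2)
  row3 ← row3 − (3)·row1  ⇒  L[3][1]=3, U row3=(0, 0, 2, 0)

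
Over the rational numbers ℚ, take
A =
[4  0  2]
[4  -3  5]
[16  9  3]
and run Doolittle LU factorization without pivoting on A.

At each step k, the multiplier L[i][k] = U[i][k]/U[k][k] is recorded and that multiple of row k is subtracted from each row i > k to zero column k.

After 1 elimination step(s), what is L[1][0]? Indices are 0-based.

L[1][0] = 1

[col 0] pivot 4
  R1 -= 1*R0 → (0, -3, 3)  (L[1][0] := 1)
  R2 -= 4*R0 → (0, 9, -5)  (L[2][0] := 4)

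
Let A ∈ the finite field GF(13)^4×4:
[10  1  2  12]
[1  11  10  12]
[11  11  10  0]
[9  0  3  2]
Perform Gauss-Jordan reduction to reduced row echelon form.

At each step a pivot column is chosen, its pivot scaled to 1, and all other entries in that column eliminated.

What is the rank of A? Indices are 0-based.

pivot(0,0)=10: scale R0 → (1, 4, 8, 9)
  clear (1,0): R1 −= (1)R0 → (0, 7, 2, 3)
  clear (2,0): R2 −= (11)R0 → (0, 6, 0, 5)
  clear (3,0): R3 −= (9)R0 → (0, 3, 9, 12)
pivot(1,1)=7: scale R1 → (0, 1, 4, 6)
  clear (0,1): R0 −= (4)R1 → (1, 0, 5, 11)
  clear (2,1): R2 −= (6)R1 → (0, 0, 2, 8)
  clear (3,1): R3 −= (3)R1 → (0, 0, 10, 7)
pivot(2,2)=2: scale R2 → (0, 0, 1, 4)
  clear (0,2): R0 −= (5)R2 → (1, 0, 0, 4)
  clear (1,2): R1 −= (4)R2 → (0, 1, 0, 3)
  clear (3,2): R3 −= (10)R2 → (0, 0, 0, 6)
pivot(3,3)=6: scale R3 → (0, 0, 0, 1)
  clear (0,3): R0 −= (4)R3 → (1, 0, 0, 0)
  clear (1,3): R1 −= (3)R3 → (0, 1, 0, 0)
  clear (2,3): R2 −= (4)R3 → (0, 0, 1, 0)

rank = 4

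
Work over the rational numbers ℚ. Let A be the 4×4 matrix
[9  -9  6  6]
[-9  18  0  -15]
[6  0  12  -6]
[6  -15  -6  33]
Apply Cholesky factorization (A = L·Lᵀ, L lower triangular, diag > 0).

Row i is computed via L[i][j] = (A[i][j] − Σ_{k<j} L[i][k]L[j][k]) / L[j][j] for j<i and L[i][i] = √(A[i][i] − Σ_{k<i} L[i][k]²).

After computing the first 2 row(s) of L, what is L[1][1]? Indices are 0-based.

L[1][1] = 3

Step 1: L[0][0] = √(9) = 3.
  L[1][0] = (-9) / L[0][0] = -3.
Step 2: L[1][1] = √(9) = 3.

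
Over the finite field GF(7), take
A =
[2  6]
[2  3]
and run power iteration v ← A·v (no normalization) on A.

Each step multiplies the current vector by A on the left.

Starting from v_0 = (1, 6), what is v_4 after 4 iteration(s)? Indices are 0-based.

v_0 = (1, 6).
v_1 = A·v_0 = (3, 6).
v_2 = A·v_1 = (0, 3).
v_3 = A·v_2 = (4, 2).
v_4 = A·v_3 = (6, 0).

v_4 = (6, 0)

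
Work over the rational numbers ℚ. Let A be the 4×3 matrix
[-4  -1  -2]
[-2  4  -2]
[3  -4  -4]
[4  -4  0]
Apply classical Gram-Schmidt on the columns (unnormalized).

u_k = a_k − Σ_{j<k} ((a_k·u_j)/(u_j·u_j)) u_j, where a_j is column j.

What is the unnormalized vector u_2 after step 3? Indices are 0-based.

Step 1: u_0 = a_0 = (-4, -2, 3, 4).
Step 2: u_1 = a_1 − (-32/45)·u_0 = (-173/45, 116/45, -28/15, -52/45).
Step 3: u_2 = a_2 − (0)·u_0 − (450/1181)·u_1 = (-632/1181, -3522/1181, -3884/1181, 520/1181).

u_2 = (-632/1181, -3522/1181, -3884/1181, 520/1181)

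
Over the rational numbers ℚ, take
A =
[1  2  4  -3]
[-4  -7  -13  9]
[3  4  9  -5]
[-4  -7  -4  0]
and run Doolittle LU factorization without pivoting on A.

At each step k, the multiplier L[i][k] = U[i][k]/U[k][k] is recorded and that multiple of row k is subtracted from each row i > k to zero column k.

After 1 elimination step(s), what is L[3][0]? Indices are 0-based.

k=0: U[0][0]=1
  eliminate (1,0): mult=-4, new row 1: (0, 1, 3, -3); set L[1][0]=-4
  eliminate (2,0): mult=3, new row 2: (0, -2, -3, 4); set L[2][0]=3
  eliminate (3,0): mult=-4, new row 3: (0, 1, 12, -12); set L[3][0]=-4

L[3][0] = -4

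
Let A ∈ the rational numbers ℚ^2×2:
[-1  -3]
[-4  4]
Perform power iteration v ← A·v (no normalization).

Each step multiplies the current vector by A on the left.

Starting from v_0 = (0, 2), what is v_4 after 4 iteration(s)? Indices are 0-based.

v_4 = (-738, 1784)

v_0 = (0, 2).
v_1 = A·v_0 = (-6, 8).
v_2 = A·v_1 = (-18, 56).
v_3 = A·v_2 = (-150, 296).
v_4 = A·v_3 = (-738, 1784).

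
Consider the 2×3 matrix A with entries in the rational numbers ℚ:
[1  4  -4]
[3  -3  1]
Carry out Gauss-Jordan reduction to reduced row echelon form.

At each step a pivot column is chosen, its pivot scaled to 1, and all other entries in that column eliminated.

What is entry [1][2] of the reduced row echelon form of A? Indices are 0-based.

M[1][2] = -13/15

step 1: normalize row 0 (÷1) = (1, 4, -4)
  row 1: subtract 3×row0 = (0, -15, 13)
step 2: normalize row 1 (÷-15) = (0, 1, -13/15)
  row 0: subtract 4×row1 = (1, 0, -8/15)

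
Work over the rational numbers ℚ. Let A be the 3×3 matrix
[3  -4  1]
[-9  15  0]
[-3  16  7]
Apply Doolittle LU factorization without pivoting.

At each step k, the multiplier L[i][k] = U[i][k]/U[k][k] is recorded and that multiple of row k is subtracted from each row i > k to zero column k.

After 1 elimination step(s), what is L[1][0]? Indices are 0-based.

L[1][0] = -3

[col 0] pivot 3
  R1 -= -3*R0 → (0, 3, 3)  (L[1][0] := -3)
  R2 -= -1*R0 → (0, 12, 8)  (L[2][0] := -1)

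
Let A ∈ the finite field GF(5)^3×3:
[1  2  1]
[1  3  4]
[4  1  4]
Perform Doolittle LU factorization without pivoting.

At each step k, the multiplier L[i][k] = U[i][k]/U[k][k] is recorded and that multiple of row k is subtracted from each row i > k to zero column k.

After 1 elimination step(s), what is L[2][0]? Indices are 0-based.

Step 1: pivot at (0,0) is 1.
  row1 ← row1 − (1)·row0  ⇒  L[1][0]=1, U row1=(0, 1, 3)
  row2 ← row2 − (4)·row0  ⇒  L[2][0]=4, U row2=(0, 3, 0)

L[2][0] = 4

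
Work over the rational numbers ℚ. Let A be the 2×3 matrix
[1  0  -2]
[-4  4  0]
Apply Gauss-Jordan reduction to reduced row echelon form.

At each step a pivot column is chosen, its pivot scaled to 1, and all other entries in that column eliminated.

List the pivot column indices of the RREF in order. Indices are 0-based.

[1] R0 /= 1  ⇒  (1, 0, -2)
     R1 -= -4·R0  ⇒  (0, 4, -8)
[2] R1 /= 4  ⇒  (0, 1, -2)

pivot columns: 0, 1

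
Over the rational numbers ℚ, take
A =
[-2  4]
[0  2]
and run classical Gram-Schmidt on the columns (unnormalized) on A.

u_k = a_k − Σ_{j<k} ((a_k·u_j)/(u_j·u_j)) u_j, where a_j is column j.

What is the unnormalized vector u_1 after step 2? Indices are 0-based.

Step 1: u_0 = a_0 = (-2, 0).
Step 2: u_1 = a_1 − (-2)·u_0 = (0, 2).

u_1 = (0, 2)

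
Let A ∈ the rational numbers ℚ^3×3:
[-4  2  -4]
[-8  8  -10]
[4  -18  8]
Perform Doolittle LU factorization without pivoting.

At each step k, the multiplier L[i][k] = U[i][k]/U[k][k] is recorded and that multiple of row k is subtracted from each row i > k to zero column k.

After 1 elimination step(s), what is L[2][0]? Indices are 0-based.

L[2][0] = -1

[col 0] pivot -4
  R1 -= 2*R0 → (0, 4, -2)  (L[1][0] := 2)
  R2 -= -1*R0 → (0, -16, 4)  (L[2][0] := -1)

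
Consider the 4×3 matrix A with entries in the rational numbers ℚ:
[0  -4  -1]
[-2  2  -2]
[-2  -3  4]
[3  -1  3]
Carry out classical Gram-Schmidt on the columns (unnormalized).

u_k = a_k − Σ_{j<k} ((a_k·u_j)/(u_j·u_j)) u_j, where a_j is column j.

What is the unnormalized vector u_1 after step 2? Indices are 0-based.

u_1 = (-4, 32/17, -53/17, -14/17)

Step 1: u_0 = a_0 = (0, -2, -2, 3).
Step 2: u_1 = a_1 − (-1/17)·u_0 = (-4, 32/17, -53/17, -14/17).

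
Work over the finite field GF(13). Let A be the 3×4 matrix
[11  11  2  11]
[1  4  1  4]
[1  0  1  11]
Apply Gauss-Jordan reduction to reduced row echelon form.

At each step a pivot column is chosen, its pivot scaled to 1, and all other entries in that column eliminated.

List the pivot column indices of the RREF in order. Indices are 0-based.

step 1: normalize row 0 (÷11) = (1, 1, 12, 1)
  row 1: subtract 1×row0 = (0, 3, 2, 3)
  row 2: subtract 1×row0 = (0, 12, 2, 10)
step 2: normalize row 1 (÷3) = (0, 1, 5, 1)
  row 0: subtract 1×row1 = (1, 0, 7, 0)
  row 2: subtract 12×row1 = (0, 0, 7, 11)
step 3: normalize row 2 (÷7) = (0, 0, 1, 9)
  row 0: subtract 7×row2 = (1, 0, 0, 2)
  row 1: subtract 5×row2 = (0, 1, 0, 8)

pivot columns: 0, 1, 2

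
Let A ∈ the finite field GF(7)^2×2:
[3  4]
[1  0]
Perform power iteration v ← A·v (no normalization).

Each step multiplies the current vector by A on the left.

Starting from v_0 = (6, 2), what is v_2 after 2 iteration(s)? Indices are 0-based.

v_2 = (4, 5)

v_0 = (6, 2).
v_1 = A·v_0 = (5, 6).
v_2 = A·v_1 = (4, 5).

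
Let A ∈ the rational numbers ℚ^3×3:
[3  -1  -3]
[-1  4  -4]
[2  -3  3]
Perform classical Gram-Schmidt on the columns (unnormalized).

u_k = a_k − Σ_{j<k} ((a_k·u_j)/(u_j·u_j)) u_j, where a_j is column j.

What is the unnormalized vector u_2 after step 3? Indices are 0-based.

u_2 = (-20/39, 28/39, 44/39)

Step 1: u_0 = a_0 = (3, -1, 2).
Step 2: u_1 = a_1 − (-13/14)·u_0 = (25/14, 43/14, -8/7).
Step 3: u_2 = a_2 − (1/14)·u_0 − (-59/39)·u_1 = (-20/39, 28/39, 44/39).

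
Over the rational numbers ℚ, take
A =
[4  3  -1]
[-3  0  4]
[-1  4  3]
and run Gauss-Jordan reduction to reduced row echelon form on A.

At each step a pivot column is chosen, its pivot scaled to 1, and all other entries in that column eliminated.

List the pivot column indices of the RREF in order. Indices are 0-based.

[1] R0 /= 4  ⇒  (1, 3/4, -1/4)
     R1 -= -3·R0  ⇒  (0, 9/4, 13/4)
     R2 -= -1·R0  ⇒  (0, 19/4, 11/4)
[2] R1 /= 9/4  ⇒  (0, 1, 13/9)
     R0 -= 3/4·R1  ⇒  (1, 0, -4/3)
     R2 -= 19/4·R1  ⇒  (0, 0, -37/9)
[3] R2 /= -37/9  ⇒  (0, 0, 1)
     R0 -= -4/3·R2  ⇒  (1, 0, 0)
     R1 -= 13/9·R2  ⇒  (0, 1, 0)

pivot columns: 0, 1, 2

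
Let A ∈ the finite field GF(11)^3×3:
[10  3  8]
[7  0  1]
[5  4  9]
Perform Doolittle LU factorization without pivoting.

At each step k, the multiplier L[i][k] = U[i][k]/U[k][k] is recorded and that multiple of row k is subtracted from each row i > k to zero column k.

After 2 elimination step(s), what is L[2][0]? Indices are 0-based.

L[2][0] = 6

Step 1: pivot at (0,0) is 10.
  row1 ← row1 − (4)·row0  ⇒  L[1][0]=4, U row1=(0, 10, 2)
  row2 ← row2 − (6)·row0  ⇒  L[2][0]=6, U row2=(0, 8, 5)
Step 2: pivot at (1,1) is 10.
  row2 ← row2 − (3)·row1  ⇒  L[2][1]=3, U row2=(0, 0, 10)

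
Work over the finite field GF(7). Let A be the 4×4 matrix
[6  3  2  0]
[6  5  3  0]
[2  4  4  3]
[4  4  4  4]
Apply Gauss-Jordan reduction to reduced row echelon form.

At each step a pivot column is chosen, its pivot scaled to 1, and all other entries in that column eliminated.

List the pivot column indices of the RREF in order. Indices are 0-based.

[1] R0 /= 6  ⇒  (1, 4, 5, 0)
     R1 -= 6·R0  ⇒  (0, 2, 1, 0)
     R2 -= 2·R0  ⇒  (0, 3, 1, 3)
     R3 -= 4·R0  ⇒  (0, 2, 5, 4)
[2] R1 /= 2  ⇒  (0, 1, 4, 0)
     R0 -= 4·R1  ⇒  (1, 0, 3, 0)
     R2 -= 3·R1  ⇒  (0, 0, 3, 3)
     R3 -= 2·R1  ⇒  (0, 0, 4, 4)
[3] R2 /= 3  ⇒  (0, 0, 1, 1)
     R0 -= 3·R2  ⇒  (1, 0, 0, 4)
     R1 -= 4·R2  ⇒  (0, 1, 0, 3)
     R3 -= 4·R2  ⇒  (0, 0, 0, 0)
column 3 empty below row 3

pivot columns: 0, 1, 2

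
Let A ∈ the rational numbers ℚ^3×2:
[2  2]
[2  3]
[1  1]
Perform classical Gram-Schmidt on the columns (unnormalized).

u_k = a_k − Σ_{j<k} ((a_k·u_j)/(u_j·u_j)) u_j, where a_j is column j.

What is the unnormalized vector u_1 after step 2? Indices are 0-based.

Step 1: u_0 = a_0 = (2, 2, 1).
Step 2: u_1 = a_1 − (11/9)·u_0 = (-4/9, 5/9, -2/9).

u_1 = (-4/9, 5/9, -2/9)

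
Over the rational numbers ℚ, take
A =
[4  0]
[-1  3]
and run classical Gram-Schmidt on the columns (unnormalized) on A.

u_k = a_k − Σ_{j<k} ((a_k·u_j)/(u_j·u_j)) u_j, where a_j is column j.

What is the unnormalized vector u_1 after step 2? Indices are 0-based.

Step 1: u_0 = a_0 = (4, -1).
Step 2: u_1 = a_1 − (-3/17)·u_0 = (12/17, 48/17).

u_1 = (12/17, 48/17)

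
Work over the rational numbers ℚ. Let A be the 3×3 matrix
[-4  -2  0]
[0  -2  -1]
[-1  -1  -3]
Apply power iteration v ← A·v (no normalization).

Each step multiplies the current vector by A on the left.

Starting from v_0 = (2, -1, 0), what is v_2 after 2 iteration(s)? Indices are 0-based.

v_2 = (20, -3, 7)

v_0 = (2, -1, 0).
v_1 = A·v_0 = (-6, 2, -1).
v_2 = A·v_1 = (20, -3, 7).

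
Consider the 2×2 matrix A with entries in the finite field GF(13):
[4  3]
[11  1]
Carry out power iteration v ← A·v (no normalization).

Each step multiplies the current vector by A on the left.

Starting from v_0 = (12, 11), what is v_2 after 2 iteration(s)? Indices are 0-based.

v_0 = (12, 11).
v_1 = A·v_0 = (3, 0).
v_2 = A·v_1 = (12, 7).

v_2 = (12, 7)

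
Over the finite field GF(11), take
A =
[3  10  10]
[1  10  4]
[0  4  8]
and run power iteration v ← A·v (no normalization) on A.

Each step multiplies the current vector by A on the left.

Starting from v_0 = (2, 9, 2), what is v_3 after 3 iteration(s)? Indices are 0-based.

v_0 = (2, 9, 2).
v_1 = A·v_0 = (6, 1, 8).
v_2 = A·v_1 = (9, 4, 2).
v_3 = A·v_2 = (10, 2, 10).

v_3 = (10, 2, 10)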